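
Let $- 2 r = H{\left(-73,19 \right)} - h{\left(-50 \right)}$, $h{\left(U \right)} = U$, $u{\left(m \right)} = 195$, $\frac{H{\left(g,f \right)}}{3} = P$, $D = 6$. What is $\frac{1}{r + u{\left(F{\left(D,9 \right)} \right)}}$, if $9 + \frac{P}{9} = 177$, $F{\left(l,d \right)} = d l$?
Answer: $- \frac{1}{2098} \approx -0.00047664$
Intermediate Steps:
$P = 1512$ ($P = -81 + 9 \cdot 177 = -81 + 1593 = 1512$)
$H{\left(g,f \right)} = 4536$ ($H{\left(g,f \right)} = 3 \cdot 1512 = 4536$)
$r = -2293$ ($r = - \frac{4536 - -50}{2} = - \frac{4536 + 50}{2} = \left(- \frac{1}{2}\right) 4586 = -2293$)
$\frac{1}{r + u{\left(F{\left(D,9 \right)} \right)}} = \frac{1}{-2293 + 195} = \frac{1}{-2098} = - \frac{1}{2098}$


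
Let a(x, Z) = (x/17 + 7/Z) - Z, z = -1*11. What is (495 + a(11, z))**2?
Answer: 8953701376/34969 ≈ 2.5605e+5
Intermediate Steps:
z = -11
a(x, Z) = -Z + 7/Z + x/17 (a(x, Z) = (x*(1/17) + 7/Z) - Z = (x/17 + 7/Z) - Z = (7/Z + x/17) - Z = -Z + 7/Z + x/17)
(495 + a(11, z))**2 = (495 + (-1*(-11) + 7/(-11) + (1/17)*11))**2 = (495 + (11 + 7*(-1/11) + 11/17))**2 = (495 + (11 - 7/11 + 11/17))**2 = (495 + 2059/187)**2 = (94624/187)**2 = 8953701376/34969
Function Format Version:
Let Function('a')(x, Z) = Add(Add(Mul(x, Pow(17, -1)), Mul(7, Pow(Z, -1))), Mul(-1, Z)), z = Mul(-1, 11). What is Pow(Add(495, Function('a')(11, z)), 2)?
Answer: Rational(8953701376, 34969) ≈ 2.5605e+5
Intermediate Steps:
z = -11
Function('a')(x, Z) = Add(Mul(-1, Z), Mul(7, Pow(Z, -1)), Mul(Rational(1, 17), x)) (Function('a')(x, Z) = Add(Add(Mul(x, Rational(1, 17)), Mul(7, Pow(Z, -1))), Mul(-1, Z)) = Add(Add(Mul(Rational(1, 17), x), Mul(7, Pow(Z, -1))), Mul(-1, Z)) = Add(Add(Mul(7, Pow(Z, -1)), Mul(Rational(1, 17), x)), Mul(-1, Z)) = Add(Mul(-1, Z), Mul(7, Pow(Z, -1)), Mul(Rational(1, 17), x)))
Pow(Add(495, Function('a')(11, z)), 2) = Pow(Add(495, Add(Mul(-1, -11), Mul(7, Pow(-11, -1)), Mul(Rational(1, 17), 11))), 2) = Pow(Add(495, Add(11, Mul(7, Rational(-1, 11)), Rational(11, 17))), 2) = Pow(Add(495, Add(11, Rational(-7, 11), Rational(11, 17))), 2) = Pow(Add(495, Rational(2059, 187)), 2) = Pow(Rational(94624, 187), 2) = Rational(8953701376, 34969)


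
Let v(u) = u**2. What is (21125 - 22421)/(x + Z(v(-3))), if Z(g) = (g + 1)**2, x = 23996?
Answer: -27/502 ≈ -0.053785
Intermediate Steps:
Z(g) = (1 + g)**2
(21125 - 22421)/(x + Z(v(-3))) = (21125 - 22421)/(23996 + (1 + (-3)**2)**2) = -1296/(23996 + (1 + 9)**2) = -1296/(23996 + 10**2) = -1296/(23996 + 100) = -1296/24096 = -1296*1/24096 = -27/502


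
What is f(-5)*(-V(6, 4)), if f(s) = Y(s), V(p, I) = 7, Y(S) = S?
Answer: 35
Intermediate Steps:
f(s) = s
f(-5)*(-V(6, 4)) = -(-5)*7 = -5*(-7) = 35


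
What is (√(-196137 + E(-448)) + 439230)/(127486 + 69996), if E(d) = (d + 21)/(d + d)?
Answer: 219615/98741 + 5*I*√2008438/3159712 ≈ 2.2242 + 0.0022426*I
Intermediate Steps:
E(d) = (21 + d)/(2*d) (E(d) = (21 + d)/((2*d)) = (21 + d)*(1/(2*d)) = (21 + d)/(2*d))
(√(-196137 + E(-448)) + 439230)/(127486 + 69996) = (√(-196137 + (½)*(21 - 448)/(-448)) + 439230)/(127486 + 69996) = (√(-196137 + (½)*(-1/448)*(-427)) + 439230)/197482 = (√(-196137 + 61/128) + 439230)*(1/197482) = (√(-25105475/128) + 439230)*(1/197482) = (5*I*√2008438/16 + 439230)*(1/197482) = (439230 + 5*I*√2008438/16)*(1/197482) = 219615/98741 + 5*I*√2008438/3159712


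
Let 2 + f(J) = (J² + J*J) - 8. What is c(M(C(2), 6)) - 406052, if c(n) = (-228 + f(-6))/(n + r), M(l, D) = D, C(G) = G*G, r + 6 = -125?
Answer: -50756334/125 ≈ -4.0605e+5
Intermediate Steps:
r = -131 (r = -6 - 125 = -131)
f(J) = -10 + 2*J² (f(J) = -2 + ((J² + J*J) - 8) = -2 + ((J² + J²) - 8) = -2 + (2*J² - 8) = -2 + (-8 + 2*J²) = -10 + 2*J²)
C(G) = G²
c(n) = -166/(-131 + n) (c(n) = (-228 + (-10 + 2*(-6)²))/(n - 131) = (-228 + (-10 + 2*36))/(-131 + n) = (-228 + (-10 + 72))/(-131 + n) = (-228 + 62)/(-131 + n) = -166/(-131 + n))
c(M(C(2), 6)) - 406052 = -166/(-131 + 6) - 406052 = -166/(-125) - 406052 = -166*(-1/125) - 406052 = 166/125 - 406052 = -50756334/125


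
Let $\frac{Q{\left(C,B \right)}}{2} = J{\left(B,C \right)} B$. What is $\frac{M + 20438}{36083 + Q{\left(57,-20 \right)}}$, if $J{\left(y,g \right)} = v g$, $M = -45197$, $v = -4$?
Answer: $- \frac{24759}{45203} \approx -0.54773$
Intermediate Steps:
$J{\left(y,g \right)} = - 4 g$
$Q{\left(C,B \right)} = - 8 B C$ ($Q{\left(C,B \right)} = 2 - 4 C B = 2 \left(- 4 B C\right) = - 8 B C$)
$\frac{M + 20438}{36083 + Q{\left(57,-20 \right)}} = \frac{-45197 + 20438}{36083 - \left(-160\right) 57} = - \frac{24759}{36083 + 9120} = - \frac{24759}{45203}$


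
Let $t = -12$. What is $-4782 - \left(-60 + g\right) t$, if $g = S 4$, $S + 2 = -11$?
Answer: $-6126$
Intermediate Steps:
$S = -13$ ($S = -2 - 11 = -13$)
$g = -52$ ($g = \left(-13\right) 4 = -52$)
$-4782 - \left(-60 + g\right) t = -4782 - \left(-60 - 52\right) \left(-12\right) = -4782 - \left(-112\right) \left(-12\right) = -4782 - 1344 = -6126$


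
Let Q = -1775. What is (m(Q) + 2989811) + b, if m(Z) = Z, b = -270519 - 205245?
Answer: 2512272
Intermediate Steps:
b = -475764
(m(Q) + 2989811) + b = (-1775 + 2989811) - 475764 = 2988036 - 475764 = 2512272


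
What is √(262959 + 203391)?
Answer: 5*√18654 ≈ 682.90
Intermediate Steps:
√(262959 + 203391) = √466350 = 5*√18654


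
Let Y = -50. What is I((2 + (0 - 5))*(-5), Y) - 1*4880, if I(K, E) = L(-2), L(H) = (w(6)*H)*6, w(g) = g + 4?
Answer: -5000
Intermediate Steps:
w(g) = 4 + g
L(H) = 60*H (L(H) = ((4 + 6)*H)*6 = (10*H)*6 = 60*H)
I(K, E) = -120 (I(K, E) = 60*(-2) = -120)
I((2 + (0 - 5))*(-5), Y) - 1*4880 = -120 - 1*4880 = -120 - 4880 = -5000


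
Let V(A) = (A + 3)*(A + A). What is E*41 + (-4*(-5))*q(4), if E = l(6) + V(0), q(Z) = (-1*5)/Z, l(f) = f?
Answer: 221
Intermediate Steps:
q(Z) = -5/Z
V(A) = 2*A*(3 + A) (V(A) = (3 + A)*(2*A) = 2*A*(3 + A))
E = 6 (E = 6 + 2*0*(3 + 0) = 6 + 2*0*3 = 6 + 0 = 6)
E*41 + (-4*(-5))*q(4) = 6*41 + (-4*(-5))*(-5/4) = 246 + 20*(-5*¼) = 246 + 20*(-5/4) = 246 - 25 = 221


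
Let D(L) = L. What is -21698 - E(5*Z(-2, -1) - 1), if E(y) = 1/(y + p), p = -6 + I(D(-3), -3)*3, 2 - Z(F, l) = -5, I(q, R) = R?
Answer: -412263/19 ≈ -21698.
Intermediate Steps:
Z(F, l) = 7 (Z(F, l) = 2 - 1*(-5) = 2 + 5 = 7)
p = -15 (p = -6 - 3*3 = -6 - 9 = -15)
E(y) = 1/(-15 + y) (E(y) = 1/(y - 15) = 1/(-15 + y))
-21698 - E(5*Z(-2, -1) - 1) = -21698 - 1/(-15 + (5*7 - 1)) = -21698 - 1/(-15 + (35 - 1)) = -21698 - 1/(-15 + 34) = -21698 - 1/19 = -412263/19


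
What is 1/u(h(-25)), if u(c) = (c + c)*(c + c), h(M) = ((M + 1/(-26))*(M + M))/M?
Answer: 169/1695204 ≈ 9.9693e-5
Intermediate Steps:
h(M) = -1/13 + 2*M (h(M) = ((M - 1/26)*(2*M))/M = ((-1/26 + M)*(2*M))/M = (2*M*(-1/26 + M))/M = -1/13 + 2*M)
u(c) = 4*c² (u(c) = (2*c)*(2*c) = 4*c²)
1/u(h(-25)) = 1/(4*(-1/13 + 2*(-25))²) = 1/(4*(-1/13 - 50)²) = 1/(4*(-651/13)²) = 1/(4*(423801/169)) = 1/(1695204/169) = 169/1695204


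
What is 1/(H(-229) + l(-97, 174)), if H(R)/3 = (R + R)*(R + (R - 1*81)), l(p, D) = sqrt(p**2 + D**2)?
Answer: 740586/548467583711 - sqrt(39685)/548467583711 ≈ 1.3499e-6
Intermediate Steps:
l(p, D) = sqrt(D**2 + p**2)
H(R) = 6*R*(-81 + 2*R) (H(R) = 3*((R + R)*(R + (R - 1*81))) = 3*((2*R)*(R + (R - 81))) = 3*((2*R)*(R + (-81 + R))) = 3*((2*R)*(-81 + 2*R)) = 3*(2*R*(-81 + 2*R)) = 6*R*(-81 + 2*R))
1/(H(-229) + l(-97, 174)) = 1/(6*(-229)*(-81 + 2*(-229)) + sqrt(174**2 + (-97)**2)) = 1/(6*(-229)*(-81 - 458) + sqrt(30276 + 9409)) = 1/(6*(-229)*(-539) + sqrt(39685)) = 1/(740586 + sqrt(39685))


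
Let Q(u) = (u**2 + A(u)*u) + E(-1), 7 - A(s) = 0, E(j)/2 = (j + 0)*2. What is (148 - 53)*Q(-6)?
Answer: -950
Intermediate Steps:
E(j) = 4*j (E(j) = 2*((j + 0)*2) = 2*(j*2) = 2*(2*j) = 4*j)
A(s) = 7 (A(s) = 7 - 1*0 = 7 + 0 = 7)
Q(u) = -4 + u**2 + 7*u (Q(u) = (u**2 + 7*u) + 4*(-1) = (u**2 + 7*u) - 4 = -4 + u**2 + 7*u)
(148 - 53)*Q(-6) = (148 - 53)*(-4 + (-6)**2 + 7*(-6)) = 95*(-4 + 36 - 42) = 95*(-10) = -950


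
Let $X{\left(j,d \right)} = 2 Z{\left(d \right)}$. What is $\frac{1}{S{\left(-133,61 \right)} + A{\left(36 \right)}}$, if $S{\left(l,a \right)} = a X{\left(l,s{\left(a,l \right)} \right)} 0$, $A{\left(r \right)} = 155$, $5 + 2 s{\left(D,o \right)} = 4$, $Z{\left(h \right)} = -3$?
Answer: $\frac{1}{155} \approx 0.0064516$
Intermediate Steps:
$s{\left(D,o \right)} = - \frac{1}{2}$ ($s{\left(D,o \right)} = - \frac{5}{2} + \frac{1}{2} \cdot 4 = - \frac{5}{2} + 2 = - \frac{1}{2}$)
$X{\left(j,d \right)} = -6$ ($X{\left(j,d \right)} = 2 \left(-3\right) = -6$)
$S{\left(l,a \right)} = 0$ ($S{\left(l,a \right)} = a \left(-6\right) 0 = - 6 a 0 = 0$)
$\frac{1}{S{\left(-133,61 \right)} + A{\left(36 \right)}} = \frac{1}{0 + 155} = \frac{1}{155}$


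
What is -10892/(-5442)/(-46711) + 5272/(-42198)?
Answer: -5319875690/42566606563 ≈ -0.12498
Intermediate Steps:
-10892/(-5442)/(-46711) + 5272/(-42198) = -10892*(-1/5442)*(-1/46711) + 5272*(-1/42198) = (5446/2721)*(-1/46711) - 2636/21099 = -778/18157233 - 2636/21099 = -5319875690/42566606563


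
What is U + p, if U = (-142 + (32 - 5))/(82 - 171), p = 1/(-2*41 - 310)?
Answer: 44991/34888 ≈ 1.2896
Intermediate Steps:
p = -1/392 (p = 1/(-82 - 310) = 1/(-392) = -1/392 ≈ -0.0025510)
U = 115/89 (U = (-142 + 27)/(-89) = -115*(-1/89) = 115/89 ≈ 1.2921)
U + p = 115/89 - 1/392 = 44991/34888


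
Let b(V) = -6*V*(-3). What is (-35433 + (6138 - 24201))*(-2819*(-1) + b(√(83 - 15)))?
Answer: -150805224 - 1925856*√17 ≈ -1.5875e+8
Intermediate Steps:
b(V) = 18*V
(-35433 + (6138 - 24201))*(-2819*(-1) + b(√(83 - 15))) = (-35433 + (6138 - 24201))*(-2819*(-1) + 18*√(83 - 15)) = (-35433 - 18063)*(2819 + 18*√68) = -53496*(2819 + 18*(2*√17)) = -53496*(2819 + 36*√17) = -150805224 - 1925856*√17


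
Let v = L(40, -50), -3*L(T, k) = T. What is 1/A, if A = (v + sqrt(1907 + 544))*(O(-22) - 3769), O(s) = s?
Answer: -120/77560069 - 9*sqrt(2451)/77560069 ≈ -7.2920e-6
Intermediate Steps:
L(T, k) = -T/3
v = -40/3 (v = -1/3*40 = -40/3 ≈ -13.333)
A = 151640/3 - 3791*sqrt(2451) (A = (-40/3 + sqrt(1907 + 544))*(-22 - 3769) = (-40/3 + sqrt(2451))*(-3791) = 151640/3 - 3791*sqrt(2451) ≈ -1.3714e+5)
1/A = 1/(151640/3 - 3791*sqrt(2451))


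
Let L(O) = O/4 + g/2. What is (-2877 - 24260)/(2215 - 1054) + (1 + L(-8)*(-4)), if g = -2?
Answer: -12044/1161 ≈ -10.374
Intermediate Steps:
L(O) = -1 + O/4 (L(O) = O/4 - 2/2 = O*(1/4) - 2*1/2 = O/4 - 1 = -1 + O/4)
(-2877 - 24260)/(2215 - 1054) + (1 + L(-8)*(-4)) = (-2877 - 24260)/(2215 - 1054) + (1 + (-1 + (1/4)*(-8))*(-4)) = -27137/1161 + (1 + (-1 - 2)*(-4)) = -27137*1/1161 + (1 - 3*(-4)) = -27137/1161 + (1 + 12) = -27137/1161 + 13 = -12044/1161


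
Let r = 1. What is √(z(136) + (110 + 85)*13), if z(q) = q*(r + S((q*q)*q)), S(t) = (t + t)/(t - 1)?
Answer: 7*√4691830175215/279495 ≈ 54.249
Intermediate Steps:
S(t) = 2*t/(-1 + t) (S(t) = (2*t)/(-1 + t) = 2*t/(-1 + t))
z(q) = q*(1 + 2*q³/(-1 + q³)) (z(q) = q*(1 + 2*((q*q)*q)/(-1 + (q*q)*q)) = q*(1 + 2*(q²*q)/(-1 + q²*q)) = q*(1 + 2*q³/(-1 + q³)))
√(z(136) + (110 + 85)*13) = √((-1*136 + 3*136⁴)/(-1 + 136³) + (110 + 85)*13) = √((-136 + 3*342102016)/(-1 + 2515456) + 195*13) = √((-136 + 1026306048)/2515455 + 2535) = √((1/2515455)*1026305912 + 2535) = √(1026305912/2515455 + 2535) = √(7402984337/2515455) = 7*√4691830175215/279495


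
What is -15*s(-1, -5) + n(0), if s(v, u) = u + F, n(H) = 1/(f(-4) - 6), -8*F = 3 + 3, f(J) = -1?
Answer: 2411/28 ≈ 86.107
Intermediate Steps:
F = -¾ (F = -(3 + 3)/8 = -⅛*6 = -¾ ≈ -0.75000)
n(H) = -⅐ (n(H) = 1/(-1 - 6) = 1/(-7) = -⅐)
s(v, u) = -¾ + u (s(v, u) = u - ¾ = -¾ + u)
-15*s(-1, -5) + n(0) = -15*(-¾ - 5) - ⅐ = -15*(-23/4) - ⅐ = 345/4 - ⅐ = 2411/28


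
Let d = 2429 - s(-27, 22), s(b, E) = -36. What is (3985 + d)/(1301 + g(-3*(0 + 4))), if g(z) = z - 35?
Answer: 1075/209 ≈ 5.1435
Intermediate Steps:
g(z) = -35 + z
d = 2465 (d = 2429 - 1*(-36) = 2429 + 36 = 2465)
(3985 + d)/(1301 + g(-3*(0 + 4))) = (3985 + 2465)/(1301 + (-35 - 3*(0 + 4))) = 6450/(1301 + (-35 - 3*4)) = 6450/(1301 + (-35 - 12)) = 6450/(1301 - 47) = 6450/1254 = 6450*(1/1254) = 1075/209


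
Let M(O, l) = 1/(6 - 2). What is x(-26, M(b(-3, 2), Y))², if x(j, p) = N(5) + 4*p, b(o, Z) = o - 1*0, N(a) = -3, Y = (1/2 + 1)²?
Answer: 4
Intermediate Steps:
Y = 9/4 (Y = (½ + 1)² = (3/2)² = 9/4 ≈ 2.2500)
b(o, Z) = o (b(o, Z) = o + 0 = o)
M(O, l) = ¼ (M(O, l) = 1/4 = ¼)
x(j, p) = -3 + 4*p
x(-26, M(b(-3, 2), Y))² = (-3 + 4*(¼))² = (-3 + 1)² = (-2)² = 4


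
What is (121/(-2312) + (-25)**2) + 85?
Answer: 1641399/2312 ≈ 709.95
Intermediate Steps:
(121/(-2312) + (-25)**2) + 85 = (121*(-1/2312) + 625) + 85 = (-121/2312 + 625) + 85 = 1444879/2312 + 85 = 1641399/2312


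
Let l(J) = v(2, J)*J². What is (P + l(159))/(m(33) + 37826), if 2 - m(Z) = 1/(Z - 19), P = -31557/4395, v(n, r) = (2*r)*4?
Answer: 659548783054/775850815 ≈ 850.10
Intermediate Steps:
v(n, r) = 8*r
P = -10519/1465 (P = -31557*1/4395 = -10519/1465 ≈ -7.1802)
m(Z) = 2 - 1/(-19 + Z) (m(Z) = 2 - 1/(Z - 19) = 2 - 1/(-19 + Z))
l(J) = 8*J³ (l(J) = (8*J)*J² = 8*J³)
(P + l(159))/(m(33) + 37826) = (-10519/1465 + 8*159³)/((-39 + 2*33)/(-19 + 33) + 37826) = (-10519/1465 + 8*4019679)/((-39 + 66)/14 + 37826) = (-10519/1465 + 32157432)/((1/14)*27 + 37826) = 47110627361/(1465*(27/14 + 37826)) = 47110627361/(1465*(529591/14)) = (47110627361/1465)*(14/529591) = 659548783054/775850815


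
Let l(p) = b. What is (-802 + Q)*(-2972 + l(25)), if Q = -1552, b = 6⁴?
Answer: 3945304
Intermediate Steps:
b = 1296
l(p) = 1296
(-802 + Q)*(-2972 + l(25)) = (-802 - 1552)*(-2972 + 1296) = -2354*(-1676) = 3945304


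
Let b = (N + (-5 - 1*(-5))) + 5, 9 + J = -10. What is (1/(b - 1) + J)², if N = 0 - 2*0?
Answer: 5625/16 ≈ 351.56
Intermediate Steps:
N = 0 (N = 0 + 0 = 0)
J = -19 (J = -9 - 10 = -19)
b = 5 (b = (0 + (-5 - 1*(-5))) + 5 = (0 + (-5 + 5)) + 5 = (0 + 0) + 5 = 0 + 5 = 5)
(1/(b - 1) + J)² = (1/(5 - 1) - 19)² = (1/4 - 19)² = (¼ - 19)² = (-75/4)² = 5625/16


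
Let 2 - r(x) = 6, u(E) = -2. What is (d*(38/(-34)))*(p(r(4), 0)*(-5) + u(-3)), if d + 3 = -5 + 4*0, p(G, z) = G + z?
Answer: 2736/17 ≈ 160.94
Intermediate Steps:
r(x) = -4 (r(x) = 2 - 1*6 = 2 - 6 = -4)
d = -8 (d = -3 + (-5 + 4*0) = -3 + (-5 + 0) = -3 - 5 = -8)
(d*(38/(-34)))*(p(r(4), 0)*(-5) + u(-3)) = (-304/(-34))*((-4 + 0)*(-5) - 2) = (-304*(-1)/34)*(-4*(-5) - 2) = (-8*(-19/17))*(20 - 2) = (152/17)*18 = 2736/17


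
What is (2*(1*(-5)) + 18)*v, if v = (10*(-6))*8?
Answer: -3840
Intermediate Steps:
v = -480 (v = -60*8 = -480)
(2*(1*(-5)) + 18)*v = (2*(1*(-5)) + 18)*(-480) = (2*(-5) + 18)*(-480) = (-10 + 18)*(-480) = 8*(-480) = -3840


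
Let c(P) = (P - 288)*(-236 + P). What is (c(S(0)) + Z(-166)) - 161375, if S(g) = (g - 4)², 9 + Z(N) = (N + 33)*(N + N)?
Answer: -57388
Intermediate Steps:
Z(N) = -9 + 2*N*(33 + N) (Z(N) = -9 + (N + 33)*(N + N) = -9 + (33 + N)*(2*N) = -9 + 2*N*(33 + N))
S(g) = (-4 + g)²
c(P) = (-288 + P)*(-236 + P)
(c(S(0)) + Z(-166)) - 161375 = ((67968 + ((-4 + 0)²)² - 524*(-4 + 0)²) + (-9 + 2*(-166)² + 66*(-166))) - 161375 = ((67968 + ((-4)²)² - 524*(-4)²) + (-9 + 2*27556 - 10956)) - 161375 = ((67968 + 16² - 524*16) + (-9 + 55112 - 10956)) - 161375 = ((67968 + 256 - 8384) + 44147) - 161375 = (59840 + 44147) - 161375 = 103987 - 161375 = -57388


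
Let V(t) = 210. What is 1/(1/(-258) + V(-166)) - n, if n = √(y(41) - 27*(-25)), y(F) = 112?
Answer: 258/54179 - √787 ≈ -28.049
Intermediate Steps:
n = √787 (n = √(112 - 27*(-25)) = √(112 + 675) = √787 ≈ 28.054)
1/(1/(-258) + V(-166)) - n = 1/(1/(-258) + 210) - √787 = 1/(-1/258 + 210) - √787 = 1/(54179/258) - √787 = 258/54179 - √787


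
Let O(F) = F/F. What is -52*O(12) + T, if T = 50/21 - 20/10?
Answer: -1084/21 ≈ -51.619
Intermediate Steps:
T = 8/21 (T = 50*(1/21) - 20*⅒ = 50/21 - 2 = 8/21 ≈ 0.38095)
O(F) = 1
-52*O(12) + T = -52*1 + 8/21 = -52 + 8/21 = -1084/21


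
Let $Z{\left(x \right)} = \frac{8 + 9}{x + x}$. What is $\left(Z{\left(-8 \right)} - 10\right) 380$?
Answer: $- \frac{16815}{4} \approx -4203.8$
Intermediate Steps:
$Z{\left(x \right)} = \frac{17}{2 x}$
$\left(Z{\left(-8 \right)} - 10\right) 380 = \left(\frac{17}{2 \left(-8\right)} - 10\right) 380 = \left(\frac{17}{2} \left(- \frac{1}{8}\right) - 10\right) 380 = \left(- \frac{17}{16} - 10\right) 380 = \left(- \frac{177}{16}\right) 380 = - \frac{16815}{4}$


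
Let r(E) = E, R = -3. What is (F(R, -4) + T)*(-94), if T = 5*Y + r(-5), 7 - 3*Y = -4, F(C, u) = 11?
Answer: -6862/3 ≈ -2287.3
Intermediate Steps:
Y = 11/3 (Y = 7/3 - ⅓*(-4) = 7/3 + 4/3 = 11/3 ≈ 3.6667)
T = 40/3 (T = 5*(11/3) - 5 = 55/3 - 5 = 40/3 ≈ 13.333)
(F(R, -4) + T)*(-94) = (11 + 40/3)*(-94) = (73/3)*(-94) = -6862/3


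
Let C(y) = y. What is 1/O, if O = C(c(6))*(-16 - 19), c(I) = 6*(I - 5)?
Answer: -1/210 ≈ -0.0047619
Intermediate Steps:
c(I) = -30 + 6*I (c(I) = 6*(-5 + I) = -30 + 6*I)
O = -210 (O = (-30 + 6*6)*(-16 - 19) = (-30 + 36)*(-35) = 6*(-35) = -210)
1/O = 1/(-210) = -1/210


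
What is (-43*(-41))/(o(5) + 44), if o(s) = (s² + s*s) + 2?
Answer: 1763/96 ≈ 18.365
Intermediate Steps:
o(s) = 2 + 2*s² (o(s) = (s² + s²) + 2 = 2*s² + 2 = 2 + 2*s²)
(-43*(-41))/(o(5) + 44) = (-43*(-41))/((2 + 2*5²) + 44) = 1763/((2 + 2*25) + 44) = 1763/((2 + 50) + 44) = 1763/(52 + 44) = 1763/96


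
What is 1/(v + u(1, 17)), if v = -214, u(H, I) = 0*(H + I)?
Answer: -1/214 ≈ -0.0046729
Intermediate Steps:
u(H, I) = 0
1/(v + u(1, 17)) = 1/(-214 + 0) = 1/(-214) = -1/214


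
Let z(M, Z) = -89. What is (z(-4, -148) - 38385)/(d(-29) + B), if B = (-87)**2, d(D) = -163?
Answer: -19237/3703 ≈ -5.1950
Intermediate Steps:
B = 7569
(z(-4, -148) - 38385)/(d(-29) + B) = (-89 - 38385)/(-163 + 7569) = -38474/7406 = -38474*1/7406 = -19237/3703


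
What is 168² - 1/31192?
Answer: 880363007/31192 ≈ 28224.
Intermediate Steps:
168² - 1/31192 = 28224 - 1*1/31192 = 28224 - 1/31192 = 880363007/31192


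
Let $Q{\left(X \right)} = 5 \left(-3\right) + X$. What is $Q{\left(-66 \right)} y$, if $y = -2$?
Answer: $162$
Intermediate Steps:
$Q{\left(X \right)} = -15 + X$
$Q{\left(-66 \right)} y = \left(-15 - 66\right) \left(-2\right) = \left(-81\right) \left(-2\right) = 162$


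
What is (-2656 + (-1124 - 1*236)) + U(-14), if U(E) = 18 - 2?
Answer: -4000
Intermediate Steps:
U(E) = 16
(-2656 + (-1124 - 1*236)) + U(-14) = (-2656 + (-1124 - 1*236)) + 16 = (-2656 + (-1124 - 236)) + 16 = (-2656 - 1360) + 16 = -4016 + 16 = -4000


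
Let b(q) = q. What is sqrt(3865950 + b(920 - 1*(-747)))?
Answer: sqrt(3867617) ≈ 1966.6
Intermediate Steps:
sqrt(3865950 + b(920 - 1*(-747))) = sqrt(3865950 + (920 - 1*(-747))) = sqrt(3865950 + (920 + 747)) = sqrt(3865950 + 1667) = sqrt(3867617)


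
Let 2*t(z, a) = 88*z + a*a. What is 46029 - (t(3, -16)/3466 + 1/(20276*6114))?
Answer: 9888652412218195/214835615112 ≈ 46029.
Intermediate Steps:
t(z, a) = a²/2 + 44*z (t(z, a) = (88*z + a*a)/2 = (88*z + a²)/2 = (a² + 88*z)/2 = a²/2 + 44*z)
46029 - (t(3, -16)/3466 + 1/(20276*6114)) = 46029 - (((½)*(-16)² + 44*3)/3466 + 1/(20276*6114)) = 46029 - (((½)*256 + 132)*(1/3466) + (1/20276)*(1/6114)) = 46029 - ((128 + 132)*(1/3466) + 1/123967464) = 46029 - (260*(1/3466) + 1/123967464) = 46029 - (130/1733 + 1/123967464) = 46029 - 1*16115772053/214835615112 = 46029 - 16115772053/214835615112 = 9888652412218195/214835615112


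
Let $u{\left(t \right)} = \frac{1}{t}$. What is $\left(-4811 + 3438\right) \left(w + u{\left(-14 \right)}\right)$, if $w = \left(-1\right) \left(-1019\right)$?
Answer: $- \frac{19585845}{14} \approx -1.399 \cdot 10^{6}$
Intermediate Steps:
$w = 1019$
$\left(-4811 + 3438\right) \left(w + u{\left(-14 \right)}\right) = \left(-4811 + 3438\right) \left(1019 + \frac{1}{-14}\right) = - 1373 \left(1019 - \frac{1}{14}\right) = \left(-1373\right) \frac{14265}{14} = - \frac{19585845}{14}$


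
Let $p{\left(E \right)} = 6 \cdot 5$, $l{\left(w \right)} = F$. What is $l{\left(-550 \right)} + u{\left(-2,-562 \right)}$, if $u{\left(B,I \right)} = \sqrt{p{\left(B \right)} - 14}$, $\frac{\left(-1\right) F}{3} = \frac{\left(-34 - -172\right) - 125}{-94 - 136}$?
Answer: $\frac{959}{230} \approx 4.1696$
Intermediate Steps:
$F = \frac{39}{230}$ ($F = - 3 \frac{\left(-34 - -172\right) - 125}{-94 - 136} = - 3 \frac{\left(-34 + 172\right) - 125}{-230} = - 3 \left(138 - 125\right) \left(- \frac{1}{230}\right) = - 3 \cdot 13 \left(- \frac{1}{230}\right) = \left(-3\right) \left(- \frac{13}{230}\right) = \frac{39}{230} \approx 0.16957$)
$l{\left(w \right)} = \frac{39}{230}$
$p{\left(E \right)} = 30$
$u{\left(B,I \right)} = 4$ ($u{\left(B,I \right)} = \sqrt{30 - 14} = \sqrt{16} = 4$)
$l{\left(-550 \right)} + u{\left(-2,-562 \right)} = \frac{39}{230} + 4 = \frac{959}{230}$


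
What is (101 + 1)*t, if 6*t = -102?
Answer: -1734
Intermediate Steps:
t = -17 (t = (⅙)*(-102) = -17)
(101 + 1)*t = (101 + 1)*(-17) = 102*(-17) = -1734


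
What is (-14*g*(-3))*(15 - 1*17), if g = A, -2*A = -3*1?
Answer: -126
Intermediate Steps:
A = 3/2 (A = -(-3)/2 = -1/2*(-3) = 3/2 ≈ 1.5000)
g = 3/2 ≈ 1.5000
(-14*g*(-3))*(15 - 1*17) = (-21*(-3))*(15 - 1*17) = (-14*(-9/2))*(15 - 17) = 63*(-2) = -126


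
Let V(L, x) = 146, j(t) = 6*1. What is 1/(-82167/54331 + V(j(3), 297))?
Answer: 54331/7850159 ≈ 0.0069210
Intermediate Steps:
j(t) = 6
1/(-82167/54331 + V(j(3), 297)) = 1/(-82167/54331 + 146) = 1/(7850159/54331) = 54331/7850159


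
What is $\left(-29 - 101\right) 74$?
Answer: $-9620$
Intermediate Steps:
$\left(-29 - 101\right) 74 = \left(-130\right) 74 = -9620$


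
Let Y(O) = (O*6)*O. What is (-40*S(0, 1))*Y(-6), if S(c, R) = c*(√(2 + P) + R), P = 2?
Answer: 0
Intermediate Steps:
Y(O) = 6*O² (Y(O) = (6*O)*O = 6*O²)
S(c, R) = c*(2 + R) (S(c, R) = c*(√(2 + 2) + R) = c*(√4 + R) = c*(2 + R))
(-40*S(0, 1))*Y(-6) = (-0*(2 + 1))*(6*(-6)²) = (-0*3)*(6*36) = -40*0*216 = 0*216 = 0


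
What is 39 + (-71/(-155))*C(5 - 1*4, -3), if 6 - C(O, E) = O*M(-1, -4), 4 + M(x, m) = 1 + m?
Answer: 6968/155 ≈ 44.955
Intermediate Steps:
M(x, m) = -3 + m (M(x, m) = -4 + (1 + m) = -3 + m)
C(O, E) = 6 + 7*O (C(O, E) = 6 - O*(-3 - 4) = 6 - O*(-7) = 6 - (-7)*O = 6 + 7*O)
39 + (-71/(-155))*C(5 - 1*4, -3) = 39 + (-71/(-155))*(6 + 7*(5 - 1*4)) = 39 + (-71*(-1/155))*(6 + 7*(5 - 4)) = 39 + 71*(6 + 7*1)/155 = 39 + 71*(6 + 7)/155 = 39 + (71/155)*13 = 39 + 923/155 = 6968/155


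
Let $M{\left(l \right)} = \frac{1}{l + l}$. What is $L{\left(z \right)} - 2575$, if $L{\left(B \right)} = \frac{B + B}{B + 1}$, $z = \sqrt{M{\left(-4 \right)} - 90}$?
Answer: $\frac{- 2573 \sqrt{1442} + 10300 i}{\sqrt{1442} - 4 i} \approx -2573.0 + 0.20836 i$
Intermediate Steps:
$M{\left(l \right)} = \frac{1}{2 l}$
$z = \frac{i \sqrt{1442}}{4}$ ($z = \sqrt{\frac{1}{2 \left(-4\right)} - 90} = \sqrt{\frac{1}{2} \left(- \frac{1}{4}\right) - 90} = \sqrt{- \frac{1}{8} - 90} = \sqrt{- \frac{721}{8}} = \frac{i \sqrt{1442}}{4} \approx 9.4934 i$)
$L{\left(B \right)} = \frac{2 B}{1 + B}$
$L{\left(z \right)} - 2575 = \frac{2 \frac{i \sqrt{1442}}{4}}{1 + \frac{i \sqrt{1442}}{4}} - 2575 = \frac{i \sqrt{1442}}{2 \left(1 + \frac{i \sqrt{1442}}{4}\right)} - 2575 = -2575 + \frac{i \sqrt{1442}}{2 \left(1 + \frac{i \sqrt{1442}}{4}\right)}$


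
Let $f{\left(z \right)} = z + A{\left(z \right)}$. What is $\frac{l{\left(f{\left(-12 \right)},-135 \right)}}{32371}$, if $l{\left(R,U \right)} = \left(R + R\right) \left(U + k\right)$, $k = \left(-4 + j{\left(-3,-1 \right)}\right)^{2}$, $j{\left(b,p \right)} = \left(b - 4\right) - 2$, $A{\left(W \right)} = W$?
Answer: $- \frac{1632}{32371} \approx -0.050416$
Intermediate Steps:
$j{\left(b,p \right)} = -6 + b$ ($j{\left(b,p \right)} = \left(-4 + b\right) - 2 = -6 + b$)
$k = 169$ ($k = \left(-4 - 9\right)^{2} = \left(-13\right)^{2} = 169$)
$f{\left(z \right)} = 2 z$ ($f{\left(z \right)} = z + z = 2 z$)
$l{\left(R,U \right)} = 2 R \left(169 + U\right)$ ($l{\left(R,U \right)} = \left(R + R\right) \left(U + 169\right) = 2 R \left(169 + U\right)$)
$\frac{l{\left(f{\left(-12 \right)},-135 \right)}}{32371} = \frac{2 \cdot 2 \left(-12\right) \left(169 - 135\right)}{32371} = 2 \left(-24\right) 34 \cdot \frac{1}{32371} = \left(-1632\right) \frac{1}{32371} = - \frac{1632}{32371}$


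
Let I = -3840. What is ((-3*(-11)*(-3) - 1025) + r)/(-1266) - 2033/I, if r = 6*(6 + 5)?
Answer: 1106083/810240 ≈ 1.3651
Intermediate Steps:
r = 66 (r = 6*11 = 66)
((-3*(-11)*(-3) - 1025) + r)/(-1266) - 2033/I = ((-3*(-11)*(-3) - 1025) + 66)/(-1266) - 2033/(-3840) = ((33*(-3) - 1025) + 66)*(-1/1266) - 2033*(-1/3840) = ((-99 - 1025) + 66)*(-1/1266) + 2033/3840 = (-1124 + 66)*(-1/1266) + 2033/3840 = -1058*(-1/1266) + 2033/3840 = 529/633 + 2033/3840 = 1106083/810240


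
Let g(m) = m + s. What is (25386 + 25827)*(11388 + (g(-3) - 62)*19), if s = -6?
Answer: 514127307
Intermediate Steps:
g(m) = -6 + m (g(m) = m - 6 = -6 + m)
(25386 + 25827)*(11388 + (g(-3) - 62)*19) = (25386 + 25827)*(11388 + ((-6 - 3) - 62)*19) = 51213*(11388 + (-9 - 62)*19) = 51213*(11388 - 71*19) = 51213*(11388 - 1349) = 51213*10039 = 514127307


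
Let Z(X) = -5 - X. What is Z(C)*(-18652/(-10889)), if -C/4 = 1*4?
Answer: 205172/10889 ≈ 18.842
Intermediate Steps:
C = -16 (C = -4*4 = -16)
Z(C)*(-18652/(-10889)) = (-5 - 1*(-16))*(-18652/(-10889)) = (-5 + 16)*(-18652*(-1/10889)) = 11*(18652/10889) = 205172/10889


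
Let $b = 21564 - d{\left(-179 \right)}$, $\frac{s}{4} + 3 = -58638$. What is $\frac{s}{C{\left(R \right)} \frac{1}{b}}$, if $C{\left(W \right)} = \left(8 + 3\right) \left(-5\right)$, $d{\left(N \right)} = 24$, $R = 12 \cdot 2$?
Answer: $91863792$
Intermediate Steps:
$R = 24$
$s = -234564$ ($s = -12 + 4 \left(-58638\right) = -12 - 234552 = -234564$)
$C{\left(W \right)} = -55$ ($C{\left(W \right)} = 11 \left(-5\right) = -55$)
$b = 21540$ ($b = 21564 - 24 = 21540$)
$\frac{s}{C{\left(R \right)} \frac{1}{b}} = - \frac{234564}{\left(-55\right) \frac{1}{21540}} = - \frac{234564}{- \frac{11}{4308}} = \left(-234564\right) \left(- \frac{4308}{11}\right) = 91863792$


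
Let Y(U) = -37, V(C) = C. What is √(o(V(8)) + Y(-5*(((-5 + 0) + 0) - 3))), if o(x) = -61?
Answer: 7*I*√2 ≈ 9.8995*I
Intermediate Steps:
√(o(V(8)) + Y(-5*(((-5 + 0) + 0) - 3))) = √(-61 - 37) = √(-98) = 7*I*√2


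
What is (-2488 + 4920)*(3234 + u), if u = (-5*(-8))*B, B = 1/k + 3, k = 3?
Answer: 24568064/3 ≈ 8.1894e+6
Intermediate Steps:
B = 10/3 (B = 1/3 + 3 = ⅓ + 3 = 10/3 ≈ 3.3333)
u = 400/3 (u = -5*(-8)*(10/3) = 40*(10/3) = 400/3 ≈ 133.33)
(-2488 + 4920)*(3234 + u) = (-2488 + 4920)*(3234 + 400/3) = 2432*(10102/3) = 24568064/3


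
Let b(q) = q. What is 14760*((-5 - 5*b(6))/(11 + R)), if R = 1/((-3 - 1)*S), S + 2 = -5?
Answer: -4821600/103 ≈ -46812.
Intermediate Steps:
S = -7 (S = -2 - 5 = -7)
R = 1/28 (R = 1/((-3 - 1)*(-7)) = 1/(-4*(-7)) = 1/28 ≈ 0.035714)
14760*((-5 - 5*b(6))/(11 + R)) = 14760*((-5 - 5*6)/(11 + 1/28)) = 14760*((-5 - 30)/(309/28)) = 14760*(-35*28/309) = 14760*(-980/309) = -4821600/103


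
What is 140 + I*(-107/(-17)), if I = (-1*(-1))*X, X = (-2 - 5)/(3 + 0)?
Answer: 6391/51 ≈ 125.31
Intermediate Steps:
X = -7/3 ≈ -2.3333
I = -7/3 (I = -1*(-1)*(-7/3) = 1*(-7/3) = -7/3 ≈ -2.3333)
140 + I*(-107/(-17)) = 140 - (-749)/(3*(-17)) = 140 - (-749)*(-1)/(3*17) = 140 - 7/3*107/17 = 140 - 749/51 = 6391/51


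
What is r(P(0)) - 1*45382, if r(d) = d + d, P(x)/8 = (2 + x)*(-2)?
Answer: -45446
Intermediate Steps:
P(x) = -32 - 16*x (P(x) = 8*((2 + x)*(-2)) = 8*(-4 - 2*x) = -32 - 16*x)
r(d) = 2*d
r(P(0)) - 1*45382 = 2*(-32 - 16*0) - 1*45382 = 2*(-32 + 0) - 45382 = 2*(-32) - 45382 = -64 - 45382 = -45446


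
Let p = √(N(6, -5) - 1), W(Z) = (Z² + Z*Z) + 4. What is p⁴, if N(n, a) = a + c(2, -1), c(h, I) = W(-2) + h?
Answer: 64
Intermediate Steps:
W(Z) = 4 + 2*Z² (W(Z) = (Z² + Z²) + 4 = 2*Z² + 4 = 4 + 2*Z²)
c(h, I) = 12 + h (c(h, I) = (4 + 2*(-2)²) + h = (4 + 2*4) + h = (4 + 8) + h = 12 + h)
N(n, a) = 14 + a (N(n, a) = a + (12 + 2) = a + 14 = 14 + a)
p = 2*√2 (p = √((14 - 5) - 1) = √(9 - 1) = √8 = 2*√2 ≈ 2.8284)
p⁴ = (2*√2)⁴ = 64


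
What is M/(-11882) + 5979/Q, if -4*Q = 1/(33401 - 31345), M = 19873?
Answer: -584253358945/11882 ≈ -4.9171e+7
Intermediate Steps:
Q = -1/8224 (Q = -1/(4*(33401 - 31345)) = -1/4/2056 = -1/4*1/2056 = -1/8224 ≈ -0.00012160)
M/(-11882) + 5979/Q = 19873/(-11882) + 5979/(-1/8224) = 19873*(-1/11882) + 5979*(-8224) = -19873/11882 - 49171296 = -584253358945/11882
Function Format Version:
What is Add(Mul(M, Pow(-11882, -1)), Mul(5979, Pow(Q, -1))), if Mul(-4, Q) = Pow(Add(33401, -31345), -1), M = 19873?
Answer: Rational(-584253358945, 11882) ≈ -4.9171e+7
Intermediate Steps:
Q = Rational(-1, 8224) (Q = Mul(Rational(-1, 4), Pow(Add(33401, -31345), -1)) = Mul(Rational(-1, 4), Pow(2056, -1)) = Mul(Rational(-1, 4), Rational(1, 2056)) = Rational(-1, 8224) ≈ -0.00012160)
Add(Mul(M, Pow(-11882, -1)), Mul(5979, Pow(Q, -1))) = Add(Mul(19873, Pow(-11882, -1)), Mul(5979, Pow(Rational(-1, 8224), -1))) = Add(Mul(19873, Rational(-1, 11882)), Mul(5979, -8224)) = Add(Rational(-19873, 11882), -49171296) = Rational(-584253358945, 11882)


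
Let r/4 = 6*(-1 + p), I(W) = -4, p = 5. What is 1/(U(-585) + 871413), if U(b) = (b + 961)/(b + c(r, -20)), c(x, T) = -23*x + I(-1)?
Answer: 2797/2437341785 ≈ 1.1476e-6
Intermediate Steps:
r = 96 (r = 4*(6*(-1 + 5)) = 4*(6*4) = 4*24 = 96)
c(x, T) = -4 - 23*x (c(x, T) = -23*x - 4 = -4 - 23*x)
U(b) = (961 + b)/(-2212 + b) (U(b) = (b + 961)/(b + (-4 - 23*96)) = (961 + b)/(b + (-4 - 2208)) = (961 + b)/(b - 2212) = (961 + b)/(-2212 + b))
1/(U(-585) + 871413) = 1/((961 - 585)/(-2212 - 585) + 871413) = 1/(376/(-2797) + 871413) = 1/(-1/2797*376 + 871413) = 1/(-376/2797 + 871413) = 1/(2437341785/2797) = 2797/2437341785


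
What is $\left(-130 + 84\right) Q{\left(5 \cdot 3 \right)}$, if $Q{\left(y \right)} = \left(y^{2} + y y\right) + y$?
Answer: $-21390$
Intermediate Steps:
$Q{\left(y \right)} = y + 2 y^{2}$ ($Q{\left(y \right)} = \left(y^{2} + y^{2}\right) + y = 2 y^{2} + y = y + 2 y^{2}$)
$\left(-130 + 84\right) Q{\left(5 \cdot 3 \right)} = \left(-130 + 84\right) 5 \cdot 3 \left(1 + 2 \cdot 5 \cdot 3\right) = - 46 \cdot 15 \left(1 + 2 \cdot 15\right) = - 46 \cdot 15 \left(1 + 30\right) = - 46 \cdot 15 \cdot 31 = \left(-46\right) 465 = -21390$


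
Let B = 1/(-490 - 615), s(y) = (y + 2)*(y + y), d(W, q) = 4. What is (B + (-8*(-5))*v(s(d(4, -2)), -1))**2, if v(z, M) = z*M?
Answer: 4501190803201/1221025 ≈ 3.6864e+6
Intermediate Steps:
s(y) = 2*y*(2 + y) (s(y) = (2 + y)*(2*y) = 2*y*(2 + y))
v(z, M) = M*z
B = -1/1105 (B = 1/(-1105) = -1/1105 ≈ -0.00090498)
(B + (-8*(-5))*v(s(d(4, -2)), -1))**2 = (-1/1105 + (-8*(-5))*(-2*4*(2 + 4)))**2 = (-1/1105 + 40*(-2*4*6))**2 = (-1/1105 + 40*(-1*48))**2 = (-1/1105 + 40*(-48))**2 = (-1/1105 - 1920)**2 = (-2121601/1105)**2 = 4501190803201/1221025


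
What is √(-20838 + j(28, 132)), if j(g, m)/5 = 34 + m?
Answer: 2*I*√5002 ≈ 141.45*I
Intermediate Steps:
j(g, m) = 170 + 5*m (j(g, m) = 5*(34 + m) = 170 + 5*m)
√(-20838 + j(28, 132)) = √(-20838 + (170 + 5*132)) = √(-20838 + (170 + 660)) = √(-20838 + 830) = √(-20008) = 2*I*√5002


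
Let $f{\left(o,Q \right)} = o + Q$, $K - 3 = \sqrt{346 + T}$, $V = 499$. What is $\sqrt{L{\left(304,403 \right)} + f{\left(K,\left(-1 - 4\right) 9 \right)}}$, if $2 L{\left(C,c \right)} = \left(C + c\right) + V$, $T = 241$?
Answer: $\sqrt{561 + \sqrt{587}} \approx 24.191$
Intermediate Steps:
$L{\left(C,c \right)} = \frac{499}{2} + \frac{C}{2} + \frac{c}{2}$ ($L{\left(C,c \right)} = \frac{\left(C + c\right) + 499}{2} = \frac{499 + C + c}{2} = \frac{499}{2} + \frac{C}{2} + \frac{c}{2}$)
$K = 3 + \sqrt{587}$ ($K = 3 + \sqrt{346 + 241} = 3 + \sqrt{587} \approx 27.228$)
$f{\left(o,Q \right)} = Q + o$
$\sqrt{L{\left(304,403 \right)} + f{\left(K,\left(-1 - 4\right) 9 \right)}} = \sqrt{\left(\frac{499}{2} + \frac{1}{2} \cdot 304 + \frac{1}{2} \cdot 403\right) + \left(\left(-1 - 4\right) 9 + \left(3 + \sqrt{587}\right)\right)} = \sqrt{\left(\frac{499}{2} + 152 + \frac{403}{2}\right) + \left(\left(-5\right) 9 + \left(3 + \sqrt{587}\right)\right)} = \sqrt{603 - \left(42 - \sqrt{587}\right)} = \sqrt{561 + \sqrt{587}}$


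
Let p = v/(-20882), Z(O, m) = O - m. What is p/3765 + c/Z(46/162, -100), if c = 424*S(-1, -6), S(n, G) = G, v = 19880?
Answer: -1620106359196/63863618979 ≈ -25.368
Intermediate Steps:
p = -9940/10441 (p = 19880/(-20882) = 19880*(-1/20882) = -9940/10441 ≈ -0.95202)
c = -2544 (c = 424*(-6) = -2544)
p/3765 + c/Z(46/162, -100) = -9940/10441/3765 - 2544/(46/162 - 1*(-100)) = -9940/10441*1/3765 - 2544/(46*(1/162) + 100) = -1988/7862073 - 2544/(23/81 + 100) = -1988/7862073 - 2544/8123/81 = -1988/7862073 - 2544*81/8123 = -1988/7862073 - 206064/8123 = -1620106359196/63863618979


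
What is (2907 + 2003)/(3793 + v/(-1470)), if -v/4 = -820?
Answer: 721770/557243 ≈ 1.2953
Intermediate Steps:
v = 3280 (v = -4*(-820) = 3280)
(2907 + 2003)/(3793 + v/(-1470)) = (2907 + 2003)/(3793 + 3280/(-1470)) = 4910/(3793 + 3280*(-1/1470)) = 4910/(3793 - 328/147) = 4910/(557243/147) = 4910*(147/557243) = 721770/557243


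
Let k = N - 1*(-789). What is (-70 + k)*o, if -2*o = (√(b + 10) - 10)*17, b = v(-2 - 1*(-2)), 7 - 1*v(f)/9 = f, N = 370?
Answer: 92565 - 18513*√73/2 ≈ 13477.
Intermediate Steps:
v(f) = 63 - 9*f
b = 63 (b = 63 - 9*(-2 - 1*(-2)) = 63 - 9*(-2 + 2) = 63 - 9*0 = 63 + 0 = 63)
k = 1159 (k = 370 - 1*(-789) = 370 + 789 = 1159)
o = 85 - 17*√73/2 (o = -(√(63 + 10) - 10)*17/2 = -(√73 - 10)*17/2 = -(-10 + √73)*17/2 = -(-170 + 17*√73)/2 = 85 - 17*√73/2 ≈ 12.376)
(-70 + k)*o = (-70 + 1159)*(85 - 17*√73/2) = 1089*(85 - 17*√73/2) = 92565 - 18513*√73/2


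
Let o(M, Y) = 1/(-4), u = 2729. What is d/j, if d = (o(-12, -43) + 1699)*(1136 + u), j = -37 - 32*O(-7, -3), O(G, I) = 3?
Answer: -26262675/532 ≈ -49366.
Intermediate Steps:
o(M, Y) = -¼
j = -133 (j = -37 - 32*3 = -37 - 96 = -133)
d = 26262675/4 (d = (-¼ + 1699)*(1136 + 2729) = (6795/4)*3865 = 26262675/4 ≈ 6.5657e+6)
d/j = (26262675/4)/(-133) = (26262675/4)*(-1/133) = -26262675/532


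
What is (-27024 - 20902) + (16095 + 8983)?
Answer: -22848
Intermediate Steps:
(-27024 - 20902) + (16095 + 8983) = -47926 + 25078 = -22848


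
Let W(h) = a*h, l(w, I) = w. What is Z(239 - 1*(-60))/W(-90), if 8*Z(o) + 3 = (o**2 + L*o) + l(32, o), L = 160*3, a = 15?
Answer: -1553/72 ≈ -21.569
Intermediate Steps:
L = 480
Z(o) = 29/8 + 60*o + o**2/8 (Z(o) = -3/8 + ((o**2 + 480*o) + 32)/8 = -3/8 + (32 + o**2 + 480*o)/8 = -3/8 + (4 + 60*o + o**2/8) = 29/8 + 60*o + o**2/8)
W(h) = 15*h
Z(239 - 1*(-60))/W(-90) = (29/8 + 60*(239 - 1*(-60)) + (239 - 1*(-60))**2/8)/((15*(-90))) = (29/8 + 60*(239 + 60) + (239 + 60)**2/8)/(-1350) = (29/8 + 60*299 + (1/8)*299**2)*(-1/1350) = (29/8 + 17940 + (1/8)*89401)*(-1/1350) = (29/8 + 17940 + 89401/8)*(-1/1350) = (116475/4)*(-1/1350) = -1553/72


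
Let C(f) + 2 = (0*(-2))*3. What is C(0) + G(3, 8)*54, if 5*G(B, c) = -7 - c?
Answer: -164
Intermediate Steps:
C(f) = -2 (C(f) = -2 + (0*(-2))*3 = -2 + 0*3 = -2 + 0 = -2)
G(B, c) = -7/5 - c/5 (G(B, c) = (-7 - c)/5 = -7/5 - c/5)
C(0) + G(3, 8)*54 = -2 + (-7/5 - 1/5*8)*54 = -2 + (-7/5 - 8/5)*54 = -2 - 3*54 = -2 - 162 = -164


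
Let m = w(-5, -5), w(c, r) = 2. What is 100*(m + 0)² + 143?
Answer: 543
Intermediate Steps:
m = 2
100*(m + 0)² + 143 = 100*(2 + 0)² + 143 = 100*2² + 143 = 100*4 + 143 = 400 + 143 = 543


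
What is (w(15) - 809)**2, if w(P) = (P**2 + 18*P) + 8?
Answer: 93636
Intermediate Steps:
w(P) = 8 + P**2 + 18*P
(w(15) - 809)**2 = ((8 + 15**2 + 18*15) - 809)**2 = ((8 + 225 + 270) - 809)**2 = (503 - 809)**2 = (-306)**2 = 93636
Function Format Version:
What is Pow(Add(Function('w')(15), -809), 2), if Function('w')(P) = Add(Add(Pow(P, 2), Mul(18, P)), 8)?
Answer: 93636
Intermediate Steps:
Function('w')(P) = Add(8, Pow(P, 2), Mul(18, P))
Pow(Add(Function('w')(15), -809), 2) = Pow(Add(Add(8, Pow(15, 2), Mul(18, 15)), -809), 2) = Pow(Add(Add(8, 225, 270), -809), 2) = Pow(Add(503, -809), 2) = Pow(-306, 2) = 93636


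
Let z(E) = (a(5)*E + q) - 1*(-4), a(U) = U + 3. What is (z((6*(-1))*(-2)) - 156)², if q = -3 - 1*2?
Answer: 3721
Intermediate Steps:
a(U) = 3 + U
q = -5 (q = -3 - 2 = -5)
z(E) = -1 + 8*E (z(E) = ((3 + 5)*E - 5) - 1*(-4) = (8*E - 5) + 4 = (-5 + 8*E) + 4 = -1 + 8*E)
(z((6*(-1))*(-2)) - 156)² = ((-1 + 8*((6*(-1))*(-2))) - 156)² = ((-1 + 8*(-6*(-2))) - 156)² = ((-1 + 8*12) - 156)² = ((-1 + 96) - 156)² = (95 - 156)² = (-61)² = 3721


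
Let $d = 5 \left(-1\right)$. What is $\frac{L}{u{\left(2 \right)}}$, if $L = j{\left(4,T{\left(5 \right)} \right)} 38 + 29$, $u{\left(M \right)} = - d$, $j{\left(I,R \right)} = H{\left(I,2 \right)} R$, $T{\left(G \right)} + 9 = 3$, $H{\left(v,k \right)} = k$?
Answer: $- \frac{427}{5} \approx -85.4$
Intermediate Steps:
$d = -5$
$T{\left(G \right)} = -6$ ($T{\left(G \right)} = -9 + 3 = -6$)
$j{\left(I,R \right)} = 2 R$
$u{\left(M \right)} = 5$ ($u{\left(M \right)} = \left(-1\right) \left(-5\right) = 5$)
$L = -427$ ($L = 2 \left(-6\right) 38 + 29 = \left(-12\right) 38 + 29 = -456 + 29 = -427$)
$\frac{L}{u{\left(2 \right)}} = - \frac{427}{5}$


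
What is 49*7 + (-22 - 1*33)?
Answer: 288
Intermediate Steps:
49*7 + (-22 - 1*33) = 343 + (-22 - 33) = 343 - 55 = 288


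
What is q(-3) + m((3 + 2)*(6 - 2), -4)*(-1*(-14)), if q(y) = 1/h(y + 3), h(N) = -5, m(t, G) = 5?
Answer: 349/5 ≈ 69.800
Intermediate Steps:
q(y) = -⅕ (q(y) = 1/(-5) = -⅕)
q(-3) + m((3 + 2)*(6 - 2), -4)*(-1*(-14)) = -⅕ + 5*(-1*(-14)) = -⅕ + 5*14 = -⅕ + 70 = 349/5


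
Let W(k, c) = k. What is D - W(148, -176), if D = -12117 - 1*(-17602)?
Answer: 5337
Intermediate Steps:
D = 5485 (D = -12117 + 17602 = 5485)
D - W(148, -176) = 5485 - 1*148 = 5485 - 148 = 5337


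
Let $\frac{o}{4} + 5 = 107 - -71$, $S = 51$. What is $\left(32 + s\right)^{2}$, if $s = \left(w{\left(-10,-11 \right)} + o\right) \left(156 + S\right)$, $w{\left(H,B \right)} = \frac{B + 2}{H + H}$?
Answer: $\frac{8221885268689}{400} \approx 2.0555 \cdot 10^{10}$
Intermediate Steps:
$w{\left(H,B \right)} = \frac{2 + B}{2 H}$
$o = 692$ ($o = -20 + 4 \left(107 - -71\right) = -20 + 4 \left(107 + 71\right) = -20 + 4 \cdot 178 = -20 + 712 = 692$)
$s = \frac{2866743}{20}$ ($s = \left(\frac{2 - 11}{2 \left(-10\right)} + 692\right) \left(156 + 51\right) = \left(\frac{1}{2} \left(- \frac{1}{10}\right) \left(-9\right) + 692\right) 207 = \left(\frac{9}{20} + 692\right) 207 = \frac{13849}{20} \cdot 207 = \frac{2866743}{20} \approx 1.4334 \cdot 10^{5}$)
$\left(32 + s\right)^{2} = \left(32 + \frac{2866743}{20}\right)^{2} = \left(\frac{2867383}{20}\right)^{2} = \frac{8221885268689}{400}$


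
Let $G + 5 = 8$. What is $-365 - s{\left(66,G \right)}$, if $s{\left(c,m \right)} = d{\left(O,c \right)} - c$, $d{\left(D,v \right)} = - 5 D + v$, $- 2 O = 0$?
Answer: $-365$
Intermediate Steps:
$O = 0$ ($O = \left(- \frac{1}{2}\right) 0 = 0$)
$d{\left(D,v \right)} = v - 5 D$
$G = 3$ ($G = -5 + 8 = 3$)
$s{\left(c,m \right)} = 0$ ($s{\left(c,m \right)} = \left(c - 0\right) - c = \left(c + 0\right) - c = c - c = 0$)
$-365 - s{\left(66,G \right)} = -365 - 0 = -365 + 0 = -365$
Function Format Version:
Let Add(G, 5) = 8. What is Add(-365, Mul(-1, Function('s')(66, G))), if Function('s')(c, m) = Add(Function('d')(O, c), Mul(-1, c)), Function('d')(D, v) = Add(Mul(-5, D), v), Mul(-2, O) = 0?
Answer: -365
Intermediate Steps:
O = 0 (O = Mul(Rational(-1, 2), 0) = 0)
Function('d')(D, v) = Add(v, Mul(-5, D))
G = 3 (G = Add(-5, 8) = 3)
Function('s')(c, m) = 0 (Function('s')(c, m) = Add(Add(c, Mul(-5, 0)), Mul(-1, c)) = Add(Add(c, 0), Mul(-1, c)) = Add(c, Mul(-1, c)) = 0)
Add(-365, Mul(-1, Function('s')(66, G))) = Add(-365, Mul(-1, 0)) = Add(-365, 0) = -365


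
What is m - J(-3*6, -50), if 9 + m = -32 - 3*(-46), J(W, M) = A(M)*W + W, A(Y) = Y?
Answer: -785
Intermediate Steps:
J(W, M) = W + M*W (J(W, M) = M*W + W = W + M*W)
m = 97 (m = -9 + (-32 - 3*(-46)) = -9 + (-32 + 138) = -9 + 106 = 97)
m - J(-3*6, -50) = 97 - (-3*6)*(1 - 50) = 97 - (-18)*(-49) = 97 - 1*882 = 97 - 882 = -785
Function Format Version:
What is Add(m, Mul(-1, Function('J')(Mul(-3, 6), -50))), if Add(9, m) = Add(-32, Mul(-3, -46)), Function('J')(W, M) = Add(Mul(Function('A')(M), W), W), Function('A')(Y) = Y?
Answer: -785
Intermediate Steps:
Function('J')(W, M) = Add(W, Mul(M, W)) (Function('J')(W, M) = Add(Mul(M, W), W) = Add(W, Mul(M, W)))
m = 97 (m = Add(-9, Add(-32, Mul(-3, -46))) = Add(-9, Add(-32, 138)) = Add(-9, 106) = 97)
Add(m, Mul(-1, Function('J')(Mul(-3, 6), -50))) = Add(97, Mul(-1, Mul(Mul(-3, 6), Add(1, -50)))) = Add(97, Mul(-1, Mul(-18, -49))) = Add(97, Mul(-1, 882)) = Add(97, -882) = -785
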